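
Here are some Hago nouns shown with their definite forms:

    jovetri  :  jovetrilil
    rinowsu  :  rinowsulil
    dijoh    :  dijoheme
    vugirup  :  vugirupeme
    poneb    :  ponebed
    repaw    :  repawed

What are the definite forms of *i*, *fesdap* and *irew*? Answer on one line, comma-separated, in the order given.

The pattern is voicing of the final sound: -eme when the stem ends in a voiceless consonant (*dijoh*, *vugirup*); -ed when the stem ends in a voiced consonant (*poneb*, *repaw*); -lil when the stem ends in a vowel (*jovetri*, *rinowsu*).
Since the final sound of *i* is /i/ (a vowel), it takes -lil, giving *ilil*.
The final sound of *fesdap* is /p/, which is a voiceless consonant, so the suffix is -eme, giving *fesdapeme*.
Since the final sound of *irew* is /w/ (a voiced consonant), it takes -ed, giving *irewed*.

ilil, fesdapeme, irewed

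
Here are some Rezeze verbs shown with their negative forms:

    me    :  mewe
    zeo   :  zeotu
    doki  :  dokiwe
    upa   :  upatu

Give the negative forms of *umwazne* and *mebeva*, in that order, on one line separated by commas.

umwaznewe, mebevatu

Looking at the last vowel of each stem: -we when the last vowel of the stem is a front vowel (*me*, *doki*); -tu when the last vowel of the stem is a back vowel (*zeo*, *upa*).
*umwazne*: last vowel = /e/, a front vowel → -we → *umwaznewe*.
*mebeva* — last vowel /a/ (a back vowel) → -tu → *mebevatu*.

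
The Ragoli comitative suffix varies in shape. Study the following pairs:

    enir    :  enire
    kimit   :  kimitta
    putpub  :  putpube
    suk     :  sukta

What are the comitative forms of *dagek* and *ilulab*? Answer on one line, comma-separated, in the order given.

The alternation tracks the final consonant of the stem — -ta when the stem ends in a voiceless consonant (*kimit*, *suk*); -e when the stem ends in a voiced consonant (*enir*, *putpub*).
*dagek*: final consonant = /k/, voiceless → -ta → *dagekta*.
Since the final consonant of *ilulab* is /b/ (voiced), it takes -e, giving *ilulabe*.

dagekta, ilulabe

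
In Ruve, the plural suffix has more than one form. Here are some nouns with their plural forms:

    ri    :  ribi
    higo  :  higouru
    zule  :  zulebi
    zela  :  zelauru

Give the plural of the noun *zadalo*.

zadalouru

The alternation tracks the last vowel of the stem — -bi when the last vowel of the stem is a front vowel (*ri*, *zule*); -uru when the last vowel of the stem is a back vowel (*higo*, *zela*).
The last vowel of *zadalo* is /o/, which is a back vowel, so the suffix is -uru, giving *zadalouru*.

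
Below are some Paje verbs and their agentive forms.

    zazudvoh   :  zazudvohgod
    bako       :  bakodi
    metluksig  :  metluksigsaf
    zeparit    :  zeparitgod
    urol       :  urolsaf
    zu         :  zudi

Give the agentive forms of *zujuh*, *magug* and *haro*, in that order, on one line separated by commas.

The pattern is voicing of the final sound: -god when the stem ends in a voiceless consonant (*zazudvoh*, *zeparit*); -saf when the stem ends in a voiced consonant (*metluksig*, *urol*); -di when the stem ends in a vowel (*bako*, *zu*).
*zujuh*: final sound = /h/, a voiceless consonant → -god → *zujuhgod*.
*magug* — final sound /g/ (a voiced consonant) → -saf → *magugsaf*.
*haro*: final sound = /o/, a vowel → -di → *harodi*.

zujuhgod, magugsaf, harodi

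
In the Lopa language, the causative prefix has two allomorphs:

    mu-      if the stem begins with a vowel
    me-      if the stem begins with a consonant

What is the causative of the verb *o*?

muo

Since the first sound of *o* is /o/ (a vowel), it takes mu-, giving *muo*.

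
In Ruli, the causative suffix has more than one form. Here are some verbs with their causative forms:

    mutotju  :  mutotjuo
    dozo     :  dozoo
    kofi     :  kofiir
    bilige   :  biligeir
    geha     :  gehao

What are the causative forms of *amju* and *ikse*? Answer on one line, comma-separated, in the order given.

The pattern is front/back vowel harmony: -ir when the last vowel of the stem is a front vowel (*kofi*, *bilige*); -o when the last vowel of the stem is a back vowel (*mutotju*, *dozo*, *geha*).
*amju*: last vowel = /u/, a back vowel → -o → *amjuo*.
Since the last vowel of *ikse* is /e/ (a front vowel), it takes -ir, giving *ikseir*.

amjuo, ikseir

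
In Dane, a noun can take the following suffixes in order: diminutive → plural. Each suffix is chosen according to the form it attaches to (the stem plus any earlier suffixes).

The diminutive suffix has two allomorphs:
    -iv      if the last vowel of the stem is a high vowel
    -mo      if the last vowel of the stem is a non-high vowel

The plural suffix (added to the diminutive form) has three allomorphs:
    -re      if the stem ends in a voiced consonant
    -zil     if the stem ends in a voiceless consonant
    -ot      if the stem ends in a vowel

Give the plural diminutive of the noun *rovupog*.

The last vowel of *rovupog* is /o/, which is a non-high vowel, so the diminutive suffix is -mo, giving *rovupogmo*.
The diminutive form *rovupogmo* — final sound /o/ (a vowel) → -ot → *rovupogmoot*.

rovupogmoot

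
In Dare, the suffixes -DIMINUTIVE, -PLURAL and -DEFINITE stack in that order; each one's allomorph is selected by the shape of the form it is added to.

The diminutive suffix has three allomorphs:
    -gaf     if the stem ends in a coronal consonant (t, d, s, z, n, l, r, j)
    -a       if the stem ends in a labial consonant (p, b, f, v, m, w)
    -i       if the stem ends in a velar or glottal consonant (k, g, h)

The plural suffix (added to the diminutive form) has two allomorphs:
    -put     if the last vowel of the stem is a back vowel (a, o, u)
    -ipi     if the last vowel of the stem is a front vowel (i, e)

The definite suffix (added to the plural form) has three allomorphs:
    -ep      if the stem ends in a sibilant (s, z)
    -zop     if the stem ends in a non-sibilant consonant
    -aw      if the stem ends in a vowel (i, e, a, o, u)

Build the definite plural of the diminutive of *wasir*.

wasirgafputzop

The final consonant of *wasir* is /r/, which is coronal, so the diminutive suffix is -gaf, giving *wasirgaf*.
The last vowel of the diminutive form *wasirgaf* is /a/, which is a back vowel, so the plural suffix is -put, giving *wasirgafput*.
The plural form *wasirgafput* — final sound /t/ (a non-sibilant consonant) → -zop → *wasirgafputzop*.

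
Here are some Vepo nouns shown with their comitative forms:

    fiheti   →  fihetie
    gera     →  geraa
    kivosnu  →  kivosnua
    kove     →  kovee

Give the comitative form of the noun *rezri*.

Looking at the last vowel of each stem: -e when the last vowel of the stem is a front vowel (*fiheti*, *kove*); -a when the last vowel of the stem is a back vowel (*gera*, *kivosnu*).
*rezri*: last vowel = /i/, a front vowel → -e → *rezrie*.

rezrie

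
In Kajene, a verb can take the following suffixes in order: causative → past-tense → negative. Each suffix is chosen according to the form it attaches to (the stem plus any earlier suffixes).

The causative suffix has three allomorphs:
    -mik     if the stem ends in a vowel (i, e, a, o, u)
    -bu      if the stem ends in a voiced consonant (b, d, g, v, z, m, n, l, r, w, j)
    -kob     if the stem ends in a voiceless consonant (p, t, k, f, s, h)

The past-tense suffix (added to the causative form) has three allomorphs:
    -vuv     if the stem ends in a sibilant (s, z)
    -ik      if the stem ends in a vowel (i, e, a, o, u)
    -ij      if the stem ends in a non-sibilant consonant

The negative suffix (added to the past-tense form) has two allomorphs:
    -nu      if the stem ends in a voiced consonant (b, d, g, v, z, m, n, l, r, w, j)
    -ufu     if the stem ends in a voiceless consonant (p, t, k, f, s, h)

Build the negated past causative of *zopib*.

zopibbuikufu

*zopib* — final sound /b/ (a voiced consonant) → -bu → *zopibbu*.
The causative form *zopibbu* — final sound /u/ (a vowel) → -ik → *zopibbuik*.
Since the final consonant of the past-tense form *zopibbuik* is /k/ (voiceless), it takes -ufu, giving *zopibbuikufu*.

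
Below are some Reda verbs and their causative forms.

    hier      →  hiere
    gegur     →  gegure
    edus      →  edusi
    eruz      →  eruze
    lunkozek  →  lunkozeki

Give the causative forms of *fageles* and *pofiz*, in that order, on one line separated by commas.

fagelesi, pofize

The suffix is conditioned by the final consonant: -i when the stem ends in a voiceless consonant (*edus*, *lunkozek*); -e when the stem ends in a voiced consonant (*hier*, *gegur*, *eruz*).
*fageles*: final consonant = /s/, voiceless → -i → *fagelesi*.
Since the final consonant of *pofiz* is /z/ (voiced), it takes -e, giving *pofize*.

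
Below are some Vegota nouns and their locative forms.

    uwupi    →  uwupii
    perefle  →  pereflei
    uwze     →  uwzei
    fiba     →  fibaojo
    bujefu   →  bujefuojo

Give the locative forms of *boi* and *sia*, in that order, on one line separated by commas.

The pattern is front/back vowel harmony: -i when the last vowel of the stem is a front vowel (*uwupi*, *perefle*, *uwze*); -ojo when the last vowel of the stem is a back vowel (*fiba*, *bujefu*).
Since the last vowel of *boi* is /i/ (a front vowel), it takes -i, giving *boii*.
*sia*: last vowel = /a/, a back vowel → -ojo → *siaojo*.

boii, siaojo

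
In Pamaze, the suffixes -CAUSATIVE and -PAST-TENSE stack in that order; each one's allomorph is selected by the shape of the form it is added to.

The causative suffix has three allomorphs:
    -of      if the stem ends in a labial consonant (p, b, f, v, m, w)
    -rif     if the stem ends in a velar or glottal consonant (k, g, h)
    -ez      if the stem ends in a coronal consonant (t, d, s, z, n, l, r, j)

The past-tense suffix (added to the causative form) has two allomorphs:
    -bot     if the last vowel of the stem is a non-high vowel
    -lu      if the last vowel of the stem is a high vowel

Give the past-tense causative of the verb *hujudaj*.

hujudajezbot

The final consonant of *hujudaj* is /j/, which is coronal, so the causative suffix is -ez, giving *hujudajez*.
The causative form *hujudajez* — last vowel /e/ (a non-high vowel) → -bot → *hujudajezbot*.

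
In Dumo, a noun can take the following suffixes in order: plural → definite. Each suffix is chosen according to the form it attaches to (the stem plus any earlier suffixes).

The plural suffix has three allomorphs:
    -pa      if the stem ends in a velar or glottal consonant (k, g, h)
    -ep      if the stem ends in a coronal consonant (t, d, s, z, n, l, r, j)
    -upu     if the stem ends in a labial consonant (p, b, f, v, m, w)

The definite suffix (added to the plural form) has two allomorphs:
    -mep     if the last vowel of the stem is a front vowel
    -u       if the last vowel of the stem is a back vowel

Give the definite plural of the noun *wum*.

*wum* — final consonant /m/ (labial) → -upu → *wumupu*.
The last vowel of the plural form *wumupu* is /u/, which is a back vowel, so the definite suffix is -u, giving *wumupuu*.

wumupuu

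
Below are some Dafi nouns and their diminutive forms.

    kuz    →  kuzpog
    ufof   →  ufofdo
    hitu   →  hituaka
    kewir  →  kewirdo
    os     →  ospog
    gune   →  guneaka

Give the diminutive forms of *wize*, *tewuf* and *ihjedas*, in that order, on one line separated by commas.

wizeaka, tewufdo, ihjedaspog

The alternation tracks the final sound of the stem — -pog when the stem ends in a sibilant (*kuz*, *os*); -do when the stem ends in a non-sibilant consonant (*ufof*, *kewir*); -aka when the stem ends in a vowel (*hitu*, *gune*).
The final sound of *wize* is /e/, which is a vowel, so the suffix is -aka, giving *wizeaka*.
Since the final sound of *tewuf* is /f/ (a non-sibilant consonant), it takes -do, giving *tewufdo*.
The final sound of *ihjedas* is /s/, which is a sibilant, so the suffix is -pog, giving *ihjedaspog*.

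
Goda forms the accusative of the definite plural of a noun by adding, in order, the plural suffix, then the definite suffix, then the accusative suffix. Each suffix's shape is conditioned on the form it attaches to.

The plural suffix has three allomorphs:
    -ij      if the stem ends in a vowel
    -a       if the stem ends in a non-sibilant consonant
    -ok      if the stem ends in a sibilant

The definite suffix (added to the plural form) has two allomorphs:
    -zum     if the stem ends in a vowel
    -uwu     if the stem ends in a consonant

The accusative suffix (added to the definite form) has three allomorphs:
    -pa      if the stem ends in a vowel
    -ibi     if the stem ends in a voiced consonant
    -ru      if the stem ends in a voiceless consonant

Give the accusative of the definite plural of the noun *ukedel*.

ukedelazumibi

*ukedel*: final sound = /l/, a non-sibilant consonant → -a → *ukedela*.
The plural form *ukedela* — final sound /a/ (a vowel) → -zum → *ukedelazum*.
Since the final sound of the definite form *ukedelazum* is /m/ (a voiced consonant), it takes -ibi, giving *ukedelazumibi*.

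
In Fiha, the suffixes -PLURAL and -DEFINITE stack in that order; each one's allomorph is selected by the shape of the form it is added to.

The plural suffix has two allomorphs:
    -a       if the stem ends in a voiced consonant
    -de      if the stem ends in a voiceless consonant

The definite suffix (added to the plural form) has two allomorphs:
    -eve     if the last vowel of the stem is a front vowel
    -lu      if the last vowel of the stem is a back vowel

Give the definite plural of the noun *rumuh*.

rumuhdeeve

*rumuh*: final consonant = /h/, voiceless → -de → *rumuhde*.
The last vowel of the plural form *rumuhde* is /e/, which is a front vowel, so the definite suffix is -eve, giving *rumuhdeeve*.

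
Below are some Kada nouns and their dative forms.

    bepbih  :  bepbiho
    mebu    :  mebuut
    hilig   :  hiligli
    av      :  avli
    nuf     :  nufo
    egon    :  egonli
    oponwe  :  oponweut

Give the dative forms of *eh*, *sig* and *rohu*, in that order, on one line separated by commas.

Looking at the final sound of each stem: -o when the stem ends in a voiceless consonant (*bepbih*, *nuf*); -li when the stem ends in a voiced consonant (*hilig*, *av*, *egon*); -ut when the stem ends in a vowel (*mebu*, *oponwe*).
Since the final sound of *eh* is /h/ (a voiceless consonant), it takes -o, giving *eho*.
*sig*: final sound = /g/, a voiced consonant → -li → *sigli*.
*rohu*: final sound = /u/, a vowel → -ut → *rohuut*.

eho, sigli, rohuut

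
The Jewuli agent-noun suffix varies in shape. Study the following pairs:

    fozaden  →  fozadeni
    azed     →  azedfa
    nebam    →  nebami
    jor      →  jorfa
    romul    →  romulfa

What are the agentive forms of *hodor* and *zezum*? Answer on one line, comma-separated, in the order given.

The pattern is nasality of the final consonant: -i when the stem ends in a nasal (*fozaden*, *nebam*); -fa when the stem ends in a non-nasal consonant (*azed*, *jor*, *romul*).
*hodor*: final consonant = /r/, non-nasal → -fa → *hodorfa*.
*zezum* — final consonant /m/ (a nasal) → -i → *zezumi*.

hodorfa, zezumi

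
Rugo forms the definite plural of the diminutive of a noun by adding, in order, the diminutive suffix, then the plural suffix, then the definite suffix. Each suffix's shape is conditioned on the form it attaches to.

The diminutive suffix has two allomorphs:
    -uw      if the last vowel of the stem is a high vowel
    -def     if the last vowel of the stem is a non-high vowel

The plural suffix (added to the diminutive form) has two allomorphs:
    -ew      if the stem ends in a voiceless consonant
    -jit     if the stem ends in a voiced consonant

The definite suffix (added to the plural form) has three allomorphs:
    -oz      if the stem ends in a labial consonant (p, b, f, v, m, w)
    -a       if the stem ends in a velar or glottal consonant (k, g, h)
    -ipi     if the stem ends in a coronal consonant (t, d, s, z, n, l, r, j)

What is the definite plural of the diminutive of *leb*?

*leb* — last vowel /e/ (a non-high vowel) → -def → *lebdef*.
Since the final consonant of the diminutive form *lebdef* is /f/ (voiceless), it takes -ew, giving *lebdefew*.
The plural form *lebdefew* — final consonant /w/ (labial) → -oz → *lebdefewoz*.

lebdefewoz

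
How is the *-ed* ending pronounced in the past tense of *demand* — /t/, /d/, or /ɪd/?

/ɪd/

The stem *demand* ends in /t/ or /d/.
The -ed suffix is realized as /ɪd/ after /t, d/; as /t/ after other voiceless consonants; and as /d/ after other voiced sounds.
So -ed on *demand* is pronounced /ɪd/.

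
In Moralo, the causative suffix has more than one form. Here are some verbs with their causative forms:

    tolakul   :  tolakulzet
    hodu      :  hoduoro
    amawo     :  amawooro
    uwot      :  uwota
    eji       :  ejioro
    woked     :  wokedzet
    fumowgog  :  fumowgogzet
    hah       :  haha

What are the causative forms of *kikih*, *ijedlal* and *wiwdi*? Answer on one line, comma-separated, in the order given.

kikiha, ijedlalzet, wiwdioro

Looking at the final sound of each stem: -a when the stem ends in a voiceless consonant (*uwot*, *hah*); -zet when the stem ends in a voiced consonant (*tolakul*, *woked*, *fumowgog*); -oro when the stem ends in a vowel (*hodu*, *amawo*, *eji*).
*kikih*: final sound = /h/, a voiceless consonant → -a → *kikiha*.
The final sound of *ijedlal* is /l/, which is a voiced consonant, so the suffix is -zet, giving *ijedlalzet*.
*wiwdi*: final sound = /i/, a vowel → -oro → *wiwdioro*.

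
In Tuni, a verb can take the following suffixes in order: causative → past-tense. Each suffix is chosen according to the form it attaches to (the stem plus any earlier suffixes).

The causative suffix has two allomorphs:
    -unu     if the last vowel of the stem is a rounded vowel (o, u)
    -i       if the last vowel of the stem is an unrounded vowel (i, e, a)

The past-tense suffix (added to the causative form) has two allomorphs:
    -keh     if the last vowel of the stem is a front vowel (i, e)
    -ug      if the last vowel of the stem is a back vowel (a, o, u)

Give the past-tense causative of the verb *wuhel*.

*wuhel*: last vowel = /e/, an unrounded vowel → -i → *wuheli*.
Since the last vowel of the causative form *wuheli* is /i/ (a front vowel), it takes -keh, giving *wuhelikeh*.

wuhelikeh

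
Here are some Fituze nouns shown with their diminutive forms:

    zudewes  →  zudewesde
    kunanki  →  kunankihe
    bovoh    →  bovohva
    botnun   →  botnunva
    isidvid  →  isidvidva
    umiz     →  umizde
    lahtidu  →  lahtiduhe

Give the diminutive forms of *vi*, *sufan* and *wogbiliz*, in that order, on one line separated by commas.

The alternation tracks the final sound of the stem — -de when the stem ends in a sibilant (*zudewes*, *umiz*); -va when the stem ends in a non-sibilant consonant (*bovoh*, *botnun*, *isidvid*); -he when the stem ends in a vowel (*kunanki*, *lahtidu*).
*vi* — final sound /i/ (a vowel) → -he → *vihe*.
The final sound of *sufan* is /n/, which is a non-sibilant consonant, so the suffix is -va, giving *sufanva*.
The final sound of *wogbiliz* is /z/, which is a sibilant, so the suffix is -de, giving *wogbilizde*.

vihe, sufanva, wogbilizde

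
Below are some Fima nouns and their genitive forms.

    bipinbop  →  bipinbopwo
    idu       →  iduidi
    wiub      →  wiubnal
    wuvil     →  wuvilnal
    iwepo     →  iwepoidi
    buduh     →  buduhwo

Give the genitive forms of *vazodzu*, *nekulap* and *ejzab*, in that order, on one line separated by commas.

vazodzuidi, nekulapwo, ejzabnal

Looking at the final sound of each stem: -wo when the stem ends in a voiceless consonant (*bipinbop*, *buduh*); -nal when the stem ends in a voiced consonant (*wiub*, *wuvil*); -idi when the stem ends in a vowel (*idu*, *iwepo*).
*vazodzu* — final sound /u/ (a vowel) → -idi → *vazodzuidi*.
Since the final sound of *nekulap* is /p/ (a voiceless consonant), it takes -wo, giving *nekulapwo*.
*ejzab*: final sound = /b/, a voiced consonant → -nal → *ejzabnal*.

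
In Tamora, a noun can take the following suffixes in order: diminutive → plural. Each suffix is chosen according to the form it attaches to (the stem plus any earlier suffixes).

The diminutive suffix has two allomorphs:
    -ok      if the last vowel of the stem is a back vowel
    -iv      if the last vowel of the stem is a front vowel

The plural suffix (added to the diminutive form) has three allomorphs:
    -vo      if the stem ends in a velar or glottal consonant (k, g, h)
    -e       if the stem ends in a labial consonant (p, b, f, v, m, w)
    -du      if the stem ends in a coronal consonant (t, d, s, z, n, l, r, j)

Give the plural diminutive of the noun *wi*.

wiive

*wi* — last vowel /i/ (a front vowel) → -iv → *wiiv*.
The diminutive form *wiiv* — final consonant /v/ (labial) → -e → *wiive*.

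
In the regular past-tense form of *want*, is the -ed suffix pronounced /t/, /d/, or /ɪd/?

/ɪd/

The stem *want* ends in /t/ or /d/.
The -ed suffix is realized as /ɪd/ after /t, d/; as /t/ after other voiceless consonants; and as /d/ after other voiced sounds.
So -ed on *want* is pronounced /ɪd/.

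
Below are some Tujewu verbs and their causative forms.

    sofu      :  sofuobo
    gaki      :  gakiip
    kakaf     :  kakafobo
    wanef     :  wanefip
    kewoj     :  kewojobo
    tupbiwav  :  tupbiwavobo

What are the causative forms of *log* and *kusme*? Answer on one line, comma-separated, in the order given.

The suffix is conditioned by the last vowel: -ip when the last vowel of the stem is a front vowel (*gaki*, *wanef*); -obo when the last vowel of the stem is a back vowel (*sofu*, *kakaf*, *kewoj*, *tupbiwav*).
The last vowel of *log* is /o/, which is a back vowel, so the suffix is -obo, giving *logobo*.
The last vowel of *kusme* is /e/, which is a front vowel, so the suffix is -ip, giving *kusmeip*.

logobo, kusmeip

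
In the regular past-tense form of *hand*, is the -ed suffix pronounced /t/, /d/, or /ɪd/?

/ɪd/

The stem *hand* ends in /t/ or /d/.
The -ed suffix is realized as /ɪd/ after /t, d/; as /t/ after other voiceless consonants; and as /d/ after other voiced sounds.
So -ed on *hand* is pronounced /ɪd/.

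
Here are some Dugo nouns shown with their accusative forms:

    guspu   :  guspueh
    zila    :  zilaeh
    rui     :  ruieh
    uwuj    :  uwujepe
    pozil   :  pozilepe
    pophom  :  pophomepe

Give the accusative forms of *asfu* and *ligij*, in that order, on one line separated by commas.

The alternation tracks the final sound of the stem — -epe when the stem ends in a consonant (*uwuj*, *pozil*, *pophom*); -eh when the stem ends in a vowel (*guspu*, *zila*, *rui*).
The final sound of *asfu* is /u/, which is a vowel, so the suffix is -eh, giving *asfueh*.
*ligij*: final sound = /j/, a consonant → -epe → *ligijepe*.

asfueh, ligijepe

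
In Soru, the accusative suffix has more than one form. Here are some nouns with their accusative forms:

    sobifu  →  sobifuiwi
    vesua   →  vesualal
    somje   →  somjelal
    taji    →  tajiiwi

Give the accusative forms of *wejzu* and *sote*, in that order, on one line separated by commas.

wejzuiwi, sotelal

Looking at the last vowel of each stem: -iwi when the last vowel of the stem is a high vowel (*sobifu*, *taji*); -lal when the last vowel of the stem is a non-high vowel (*vesua*, *somje*).
*wejzu*: last vowel = /u/, a high vowel → -iwi → *wejzuiwi*.
*sote*: last vowel = /e/, a non-high vowel → -lal → *sotelal*.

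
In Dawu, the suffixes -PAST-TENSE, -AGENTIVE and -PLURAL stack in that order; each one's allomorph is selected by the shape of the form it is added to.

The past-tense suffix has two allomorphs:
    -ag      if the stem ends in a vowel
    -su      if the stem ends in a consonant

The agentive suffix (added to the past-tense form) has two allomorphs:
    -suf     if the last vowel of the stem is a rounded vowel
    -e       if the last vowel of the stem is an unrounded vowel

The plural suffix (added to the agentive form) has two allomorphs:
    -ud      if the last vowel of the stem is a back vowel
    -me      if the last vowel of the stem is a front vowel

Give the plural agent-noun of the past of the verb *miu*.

*miu*: final sound = /u/, a vowel → -ag → *miuag*.
The last vowel of the past-tense form *miuag* is /a/, which is an unrounded vowel, so the agentive suffix is -e, giving *miuage*.
The agentive form *miuage*: last vowel = /e/, a front vowel → -me → *miuageme*.

miuageme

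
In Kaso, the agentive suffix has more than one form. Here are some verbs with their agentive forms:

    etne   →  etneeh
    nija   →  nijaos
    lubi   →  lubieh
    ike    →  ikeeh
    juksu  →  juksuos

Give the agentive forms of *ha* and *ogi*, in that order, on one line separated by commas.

haos, ogieh

The pattern is front/back vowel harmony: -eh when the last vowel of the stem is a front vowel (*etne*, *lubi*, *ike*); -os when the last vowel of the stem is a back vowel (*nija*, *juksu*).
Since the last vowel of *ha* is /a/ (a back vowel), it takes -os, giving *haos*.
Since the last vowel of *ogi* is /i/ (a front vowel), it takes -eh, giving *ogieh*.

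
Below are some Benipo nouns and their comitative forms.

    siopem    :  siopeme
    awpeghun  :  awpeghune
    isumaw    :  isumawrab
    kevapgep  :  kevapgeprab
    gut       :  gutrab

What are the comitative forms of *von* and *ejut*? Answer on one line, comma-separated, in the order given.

The alternation tracks the final consonant of the stem — -e when the stem ends in a nasal (*siopem*, *awpeghun*); -rab when the stem ends in a non-nasal consonant (*isumaw*, *kevapgep*, *gut*).
The final consonant of *von* is /n/, which is a nasal, so the suffix is -e, giving *vone*.
The final consonant of *ejut* is /t/, which is non-nasal, so the suffix is -rab, giving *ejutrab*.

vone, ejutrab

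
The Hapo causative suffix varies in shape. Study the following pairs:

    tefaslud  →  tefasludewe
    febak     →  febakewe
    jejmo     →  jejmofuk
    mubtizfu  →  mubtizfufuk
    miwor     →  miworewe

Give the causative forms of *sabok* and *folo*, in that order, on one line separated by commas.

sabokewe, folofuk

Looking at the final sound of each stem: -ewe when the stem ends in a consonant (*tefaslud*, *febak*, *miwor*); -fuk when the stem ends in a vowel (*jejmo*, *mubtizfu*).
Since the final sound of *sabok* is /k/ (a consonant), it takes -ewe, giving *sabokewe*.
Since the final sound of *folo* is /o/ (a vowel), it takes -fuk, giving *folofuk*.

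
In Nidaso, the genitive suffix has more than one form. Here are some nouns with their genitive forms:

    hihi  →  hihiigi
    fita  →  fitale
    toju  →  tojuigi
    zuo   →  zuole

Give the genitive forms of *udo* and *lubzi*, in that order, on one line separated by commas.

udole, lubziigi

The alternation tracks the last vowel of the stem — -igi when the last vowel of the stem is a high vowel (*hihi*, *toju*); -le when the last vowel of the stem is a non-high vowel (*fita*, *zuo*).
*udo* — last vowel /o/ (a non-high vowel) → -le → *udole*.
The last vowel of *lubzi* is /i/, which is a high vowel, so the suffix is -igi, giving *lubziigi*.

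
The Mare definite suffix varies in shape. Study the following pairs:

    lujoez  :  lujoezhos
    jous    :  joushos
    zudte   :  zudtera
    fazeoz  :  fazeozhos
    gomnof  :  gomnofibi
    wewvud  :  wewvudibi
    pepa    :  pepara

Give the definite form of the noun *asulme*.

asulmera

Looking at the final sound of each stem: -hos when the stem ends in a sibilant (*lujoez*, *jous*, *fazeoz*); -ibi when the stem ends in a non-sibilant consonant (*gomnof*, *wewvud*); -ra when the stem ends in a vowel (*zudte*, *pepa*).
Since the final sound of *asulme* is /e/ (a vowel), it takes -ra, giving *asulmera*.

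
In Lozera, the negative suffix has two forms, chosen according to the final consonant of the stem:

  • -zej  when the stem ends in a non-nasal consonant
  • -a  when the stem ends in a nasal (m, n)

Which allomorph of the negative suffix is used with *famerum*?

The final consonant of *famerum* is /m/, which is a nasal, so the suffix is -a.

-a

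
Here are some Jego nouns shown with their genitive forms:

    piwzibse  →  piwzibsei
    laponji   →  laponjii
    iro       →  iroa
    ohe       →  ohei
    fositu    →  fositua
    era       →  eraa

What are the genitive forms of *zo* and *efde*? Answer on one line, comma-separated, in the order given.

Looking at the last vowel of each stem: -i when the last vowel of the stem is a front vowel (*piwzibse*, *laponji*, *ohe*); -a when the last vowel of the stem is a back vowel (*iro*, *fositu*, *era*).
*zo*: last vowel = /o/, a back vowel → -a → *zoa*.
The last vowel of *efde* is /e/, which is a front vowel, so the suffix is -i, giving *efdei*.

zoa, efdei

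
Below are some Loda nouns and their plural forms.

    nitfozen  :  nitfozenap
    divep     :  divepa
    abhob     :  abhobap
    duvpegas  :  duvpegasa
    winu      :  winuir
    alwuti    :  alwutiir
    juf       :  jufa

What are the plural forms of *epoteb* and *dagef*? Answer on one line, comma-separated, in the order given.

epotebap, dagefa

The pattern is voicing of the final sound: -a when the stem ends in a voiceless consonant (*divep*, *duvpegas*, *juf*); -ap when the stem ends in a voiced consonant (*nitfozen*, *abhob*); -ir when the stem ends in a vowel (*winu*, *alwuti*).
*epoteb* — final sound /b/ (a voiced consonant) → -ap → *epotebap*.
*dagef*: final sound = /f/, a voiceless consonant → -a → *dagefa*.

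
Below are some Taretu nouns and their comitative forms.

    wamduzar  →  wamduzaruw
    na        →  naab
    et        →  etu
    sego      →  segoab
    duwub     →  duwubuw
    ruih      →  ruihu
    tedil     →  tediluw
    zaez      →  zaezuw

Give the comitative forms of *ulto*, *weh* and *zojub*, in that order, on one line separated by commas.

ultoab, wehu, zojubuw

The pattern is voicing of the final sound: -u when the stem ends in a voiceless consonant (*et*, *ruih*); -uw when the stem ends in a voiced consonant (*wamduzar*, *duwub*, *tedil*, *zaez*); -ab when the stem ends in a vowel (*na*, *sego*).
Since the final sound of *ulto* is /o/ (a vowel), it takes -ab, giving *ultoab*.
Since the final sound of *weh* is /h/ (a voiceless consonant), it takes -u, giving *wehu*.
*zojub*: final sound = /b/, a voiced consonant → -uw → *zojubuw*.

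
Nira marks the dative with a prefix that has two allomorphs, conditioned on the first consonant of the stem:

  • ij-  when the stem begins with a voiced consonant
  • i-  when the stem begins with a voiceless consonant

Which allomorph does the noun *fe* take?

The first consonant of *fe* is /f/, which is voiceless, so the prefix is i-.

i-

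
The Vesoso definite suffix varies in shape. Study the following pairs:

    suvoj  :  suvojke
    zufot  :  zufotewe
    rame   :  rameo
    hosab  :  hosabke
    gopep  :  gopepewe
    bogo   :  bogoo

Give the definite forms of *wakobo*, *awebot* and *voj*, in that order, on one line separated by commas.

wakoboo, awebotewe, vojke

Looking at the final sound of each stem: -ewe when the stem ends in a voiceless consonant (*zufot*, *gopep*); -ke when the stem ends in a voiced consonant (*suvoj*, *hosab*); -o when the stem ends in a vowel (*rame*, *bogo*).
Since the final sound of *wakobo* is /o/ (a vowel), it takes -o, giving *wakoboo*.
Since the final sound of *awebot* is /t/ (a voiceless consonant), it takes -ewe, giving *awebotewe*.
The final sound of *voj* is /j/, which is a voiced consonant, so the suffix is -ke, giving *vojke*.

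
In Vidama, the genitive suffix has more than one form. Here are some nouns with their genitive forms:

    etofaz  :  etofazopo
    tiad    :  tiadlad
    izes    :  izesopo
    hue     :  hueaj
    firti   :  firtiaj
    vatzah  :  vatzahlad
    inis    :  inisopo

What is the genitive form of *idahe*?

The suffix is conditioned by the final sound: -opo when the stem ends in a sibilant (*etofaz*, *izes*, *inis*); -lad when the stem ends in a non-sibilant consonant (*tiad*, *vatzah*); -aj when the stem ends in a vowel (*hue*, *firti*).
Since the final sound of *idahe* is /e/ (a vowel), it takes -aj, giving *idaheaj*.

idaheaj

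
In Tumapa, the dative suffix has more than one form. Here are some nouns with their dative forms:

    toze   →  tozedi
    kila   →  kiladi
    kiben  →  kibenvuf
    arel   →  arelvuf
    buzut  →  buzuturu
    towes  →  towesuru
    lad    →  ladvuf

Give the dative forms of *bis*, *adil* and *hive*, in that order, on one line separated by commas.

bisuru, adilvuf, hivedi

The pattern is voicing of the final sound: -uru when the stem ends in a voiceless consonant (*buzut*, *towes*); -vuf when the stem ends in a voiced consonant (*kiben*, *arel*, *lad*); -di when the stem ends in a vowel (*toze*, *kila*).
*bis*: final sound = /s/, a voiceless consonant → -uru → *bisuru*.
*adil*: final sound = /l/, a voiced consonant → -vuf → *adilvuf*.
*hive* — final sound /e/ (a vowel) → -di → *hivedi*.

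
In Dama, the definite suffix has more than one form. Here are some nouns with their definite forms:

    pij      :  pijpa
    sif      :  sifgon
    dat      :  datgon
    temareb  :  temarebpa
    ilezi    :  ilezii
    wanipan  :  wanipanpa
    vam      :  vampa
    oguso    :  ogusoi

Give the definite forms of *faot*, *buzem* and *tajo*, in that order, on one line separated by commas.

faotgon, buzempa, tajoi

Looking at the final sound of each stem: -gon when the stem ends in a voiceless consonant (*sif*, *dat*); -pa when the stem ends in a voiced consonant (*pij*, *temareb*, *wanipan*, *vam*); -i when the stem ends in a vowel (*ilezi*, *oguso*).
The final sound of *faot* is /t/, which is a voiceless consonant, so the suffix is -gon, giving *faotgon*.
*buzem* — final sound /m/ (a voiced consonant) → -pa → *buzempa*.
Since the final sound of *tajo* is /o/ (a vowel), it takes -i, giving *tajoi*.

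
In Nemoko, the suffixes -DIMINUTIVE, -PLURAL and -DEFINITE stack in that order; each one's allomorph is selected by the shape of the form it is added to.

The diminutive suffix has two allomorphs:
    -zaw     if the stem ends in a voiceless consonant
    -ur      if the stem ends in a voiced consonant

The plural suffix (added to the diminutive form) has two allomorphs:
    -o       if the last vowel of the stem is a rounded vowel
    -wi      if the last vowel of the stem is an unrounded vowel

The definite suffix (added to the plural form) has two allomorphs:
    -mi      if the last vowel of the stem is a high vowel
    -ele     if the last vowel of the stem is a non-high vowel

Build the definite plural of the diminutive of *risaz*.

risazuroele

Since the final consonant of *risaz* is /z/ (voiced), it takes -ur, giving *risazur*.
Since the last vowel of the diminutive form *risazur* is /u/ (a rounded vowel), it takes -o, giving *risazuro*.
The plural form *risazuro* — last vowel /o/ (a non-high vowel) → -ele → *risazuroele*.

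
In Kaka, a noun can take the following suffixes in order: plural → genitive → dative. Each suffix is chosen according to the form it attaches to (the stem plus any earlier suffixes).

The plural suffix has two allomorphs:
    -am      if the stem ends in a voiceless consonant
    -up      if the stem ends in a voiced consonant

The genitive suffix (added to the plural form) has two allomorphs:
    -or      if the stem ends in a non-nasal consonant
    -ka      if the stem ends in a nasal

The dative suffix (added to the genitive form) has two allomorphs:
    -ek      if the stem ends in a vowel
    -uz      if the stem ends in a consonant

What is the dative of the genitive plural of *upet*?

*upet* — final consonant /t/ (voiceless) → -am → *upetam*.
Since the final consonant of the plural form *upetam* is /m/ (a nasal), it takes -ka, giving *upetamka*.
The genitive form *upetamka*: final sound = /a/, a vowel → -ek → *upetamkaek*.

upetamkaek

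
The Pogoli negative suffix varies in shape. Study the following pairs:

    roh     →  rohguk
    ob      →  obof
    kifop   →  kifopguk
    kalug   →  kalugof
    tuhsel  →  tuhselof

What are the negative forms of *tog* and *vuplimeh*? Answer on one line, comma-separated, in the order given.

togof, vuplimehguk

The alternation tracks the final consonant of the stem — -guk when the stem ends in a voiceless consonant (*roh*, *kifop*); -of when the stem ends in a voiced consonant (*ob*, *kalug*, *tuhsel*).
*tog* — final consonant /g/ (voiced) → -of → *togof*.
*vuplimeh* — final consonant /h/ (voiceless) → -guk → *vuplimehguk*.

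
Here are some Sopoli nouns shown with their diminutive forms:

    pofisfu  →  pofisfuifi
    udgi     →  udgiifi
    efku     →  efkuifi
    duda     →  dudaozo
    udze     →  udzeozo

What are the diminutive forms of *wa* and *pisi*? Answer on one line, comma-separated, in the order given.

The alternation tracks the last vowel of the stem — -ifi when the last vowel of the stem is a high vowel (*pofisfu*, *udgi*, *efku*); -ozo when the last vowel of the stem is a non-high vowel (*duda*, *udze*).
*wa*: last vowel = /a/, a non-high vowel → -ozo → *waozo*.
Since the last vowel of *pisi* is /i/ (a high vowel), it takes -ifi, giving *pisiifi*.

waozo, pisiifi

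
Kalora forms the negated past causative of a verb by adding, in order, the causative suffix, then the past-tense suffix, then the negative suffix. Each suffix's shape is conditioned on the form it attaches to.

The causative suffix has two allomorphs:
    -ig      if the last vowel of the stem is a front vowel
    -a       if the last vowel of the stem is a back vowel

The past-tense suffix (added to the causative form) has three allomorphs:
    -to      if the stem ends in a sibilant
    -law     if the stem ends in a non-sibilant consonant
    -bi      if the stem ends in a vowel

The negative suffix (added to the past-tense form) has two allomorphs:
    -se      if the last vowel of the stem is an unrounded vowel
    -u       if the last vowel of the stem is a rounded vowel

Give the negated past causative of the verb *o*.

Since the last vowel of *o* is /o/ (a back vowel), it takes -a, giving *oa*.
The final sound of the causative form *oa* is /a/, which is a vowel, so the past-tense suffix is -bi, giving *oabi*.
The last vowel of the past-tense form *oabi* is /i/, which is an unrounded vowel, so the negative suffix is -se, giving *oabise*.

oabise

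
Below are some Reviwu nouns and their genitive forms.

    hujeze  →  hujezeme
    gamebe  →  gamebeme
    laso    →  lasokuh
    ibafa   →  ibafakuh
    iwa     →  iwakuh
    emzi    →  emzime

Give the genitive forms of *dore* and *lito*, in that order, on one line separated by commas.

doreme, litokuh

The pattern is front/back vowel harmony: -me when the last vowel of the stem is a front vowel (*hujeze*, *gamebe*, *emzi*); -kuh when the last vowel of the stem is a back vowel (*laso*, *ibafa*, *iwa*).
The last vowel of *dore* is /e/, which is a front vowel, so the suffix is -me, giving *doreme*.
*lito*: last vowel = /o/, a back vowel → -kuh → *litokuh*.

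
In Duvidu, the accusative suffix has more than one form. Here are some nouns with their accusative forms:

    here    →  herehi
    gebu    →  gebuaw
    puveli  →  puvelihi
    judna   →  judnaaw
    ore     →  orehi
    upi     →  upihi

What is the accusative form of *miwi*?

miwihi

The alternation tracks the last vowel of the stem — -hi when the last vowel of the stem is a front vowel (*here*, *puveli*, *ore*, *upi*); -aw when the last vowel of the stem is a back vowel (*gebu*, *judna*).
*miwi*: last vowel = /i/, a front vowel → -hi → *miwihi*.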